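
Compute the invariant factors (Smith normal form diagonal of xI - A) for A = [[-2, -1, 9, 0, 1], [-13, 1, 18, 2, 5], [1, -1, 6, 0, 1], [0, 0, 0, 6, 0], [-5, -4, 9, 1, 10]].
The Jordan structure of A has elementary divisors (x + 3), (x - 6)^3, (x - 6). Arranging the block sizes at each eigenvalue in decreasing order and taking row products gives the invariant factors.

Invariant factors (smallest first, each dividing the next): x - 6, (x - 6)^3(x + 3).

Check: the last factor (x - 6)^3(x + 3) is the minimal polynomial, and the product (x - 6)^4(x + 3) is the characteristic polynomial.

x - 6, (x - 6)^3(x + 3)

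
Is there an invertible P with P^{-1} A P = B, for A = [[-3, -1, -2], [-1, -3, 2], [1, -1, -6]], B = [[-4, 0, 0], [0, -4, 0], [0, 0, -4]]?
No.

Both have characteristic polynomial (x + 4)^3, but the minimal polynomial of A is (x + 4)^2 while the minimal polynomial of B is x + 4. The minimal polynomial is a similarity invariant, so A and B are not similar.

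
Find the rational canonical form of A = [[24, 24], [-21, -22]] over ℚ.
R = [[0, 24], [1, 2]]

The invariant factors of A (the non-unit diagonal entries of the Smith normal form of xI - A over ℚ[x]) are (x - 6)(x + 4), each dividing the next. The characteristic polynomial is their product, (x - 6)(x + 4).

The rational canonical form is the block-diagonal matrix of companion matrices C(f_i):
R = [[0, 24], [1, 2]].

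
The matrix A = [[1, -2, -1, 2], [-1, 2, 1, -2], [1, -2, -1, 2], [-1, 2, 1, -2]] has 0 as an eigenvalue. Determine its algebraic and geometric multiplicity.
algebraic multiplicity 4, geometric multiplicity 3

The characteristic polynomial is x^4, so the factor x appears with exponent 4: the algebraic multiplicity is 4.

rank(A) = 1, so the eigenspace has dimension 4 - 1 = 3: the geometric multiplicity is 3.

Since 3 < 4, A is not diagonalizable.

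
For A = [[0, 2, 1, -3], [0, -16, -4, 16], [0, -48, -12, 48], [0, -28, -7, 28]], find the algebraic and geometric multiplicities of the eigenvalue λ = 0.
The characteristic polynomial is x^4, so the factor x appears with exponent 4: the algebraic multiplicity is 4.

rank(A) = 2, so the eigenspace has dimension 4 - 2 = 2: the geometric multiplicity is 2.

Since 2 < 4, A is not diagonalizable.

algebraic multiplicity 4, geometric multiplicity 2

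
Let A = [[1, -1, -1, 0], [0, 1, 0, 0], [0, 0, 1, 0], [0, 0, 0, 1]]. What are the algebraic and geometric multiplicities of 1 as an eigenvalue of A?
algebraic multiplicity 4, geometric multiplicity 3

The characteristic polynomial is (x - 1)^4, so the factor x - 1 appears with exponent 4: the algebraic multiplicity is 4.

rank(A - I) = 1, so the eigenspace has dimension 4 - 1 = 3: the geometric multiplicity is 3.

Since 3 < 4, A is not diagonalizable.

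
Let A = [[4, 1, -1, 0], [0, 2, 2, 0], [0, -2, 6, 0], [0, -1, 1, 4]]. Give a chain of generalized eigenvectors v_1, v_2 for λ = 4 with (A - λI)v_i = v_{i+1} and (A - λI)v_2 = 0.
v_1 = [[0, 1, 0, 0]]^T, v_2 = [[1, -2, -2, -1]]^T

We seek v_1 ∈ ker((A - 4I)^2) \ ker(A - 4I), then set v_{i+1} = (A - 4I) v_i.

One such chain is v_1 = [[0, 1, 0, 0]]^T, v_2 = [[1, -2, -2, -1]]^T. Check: (A - 4I) v_2 = [[0, 0, 0, 0]]^T = 0.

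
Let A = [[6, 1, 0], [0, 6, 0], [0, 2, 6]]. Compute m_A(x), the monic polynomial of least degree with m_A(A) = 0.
m_A(x) = (x - 6)^2

The characteristic polynomial factors as (x - 6)^3. The minimal polynomial is ∏(x - λ)^{k_λ} where k_λ is the size of the largest Jordan block at λ.

For λ = 6: rank(A - 6I) = 1, and the largest Jordan block has size 2 (the smallest k with rank((A - 6I)^k) = rank((A - 6I)^(k+1))).

So m_A(x) = (x - 6)^2.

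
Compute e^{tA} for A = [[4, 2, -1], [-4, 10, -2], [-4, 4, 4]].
A has Jordan form J = [[6, 1, 0], [0, 6, 0], [0, 0, 6]] with A = PJP^{-1}, so e^{tA} = P e^{tJ} P^{-1}.

For a Jordan block J_k(λ), e^{tJ_k(λ)} = e^{λt} · (I + tN + t^2 N^2/2! + ... + t^{k-1} N^{k-1}/(k-1)!) where N is the nilpotent superdiagonal part.

Assembling the blocks and conjugating back gives the entries of e^{tA} as shown above.

e^{tA} = [[(1 - 2*t)*e^{6*t}, 2*t*e^{6*t}, -t*e^{6*t}], [-4*t*e^{6*t}, (4*t + 1)*e^{6*t}, -2*t*e^{6*t}], [-4*t*e^{6*t}, 4*t*e^{6*t}, (1 - 2*t)*e^{6*t}]]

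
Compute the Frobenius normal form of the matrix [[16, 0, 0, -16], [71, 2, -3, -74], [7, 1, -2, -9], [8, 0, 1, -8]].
The invariant factors of A (the non-unit diagonal entries of the Smith normal form of xI - A over ℚ[x]) are (x^2 - 4x - 4)^2, each dividing the next. The characteristic polynomial is their product, (x^2 - 4x - 4)^2.

The rational canonical form is the block-diagonal matrix of companion matrices C(f_i):
R = [[0, 0, 0, -16], [1, 0, 0, -32], [0, 1, 0, -8], [0, 0, 1, 8]].

Note the characteristic polynomial does not split into linear factors over ℚ, so A has no Jordan form over ℚ; the rational canonical form exists over any field.

R = [[0, 0, 0, -16], [1, 0, 0, -32], [0, 1, 0, -8], [0, 0, 1, 8]]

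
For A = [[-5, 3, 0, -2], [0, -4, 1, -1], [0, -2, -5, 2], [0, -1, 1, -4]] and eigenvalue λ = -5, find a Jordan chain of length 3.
We seek v_1 ∈ ker((A + 5I)^3) \ ker((A + 5I)^2), then set v_{i+1} = (A + 5I) v_i.

One such chain is v_1 = [[0, 0, 1, 0]]^T, v_2 = [[0, 1, 0, 1]]^T, v_3 = [[1, 0, 0, 0]]^T. Check: (A + 5I) v_3 = [[0, 0, 0, 0]]^T = 0.

v_1 = [[0, 0, 1, 0]]^T, v_2 = [[0, 1, 0, 1]]^T, v_3 = [[1, 0, 0, 0]]^T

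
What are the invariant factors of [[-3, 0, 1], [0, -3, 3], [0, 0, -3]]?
x + 3, (x + 3)^2

The Jordan structure of A has elementary divisors (x + 3)^2, (x + 3). Arranging the block sizes at each eigenvalue in decreasing order and taking row products gives the invariant factors.

Invariant factors (smallest first, each dividing the next): x + 3, (x + 3)^2.

Check: the last factor (x + 3)^2 is the minimal polynomial, and the product (x + 3)^3 is the characteristic polynomial.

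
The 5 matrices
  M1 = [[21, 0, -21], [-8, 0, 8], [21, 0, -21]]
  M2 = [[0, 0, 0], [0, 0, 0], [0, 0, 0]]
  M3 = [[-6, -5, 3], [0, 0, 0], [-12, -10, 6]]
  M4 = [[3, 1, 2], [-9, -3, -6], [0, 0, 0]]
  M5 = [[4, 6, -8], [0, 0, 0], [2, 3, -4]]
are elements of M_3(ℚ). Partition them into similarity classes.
2 classes: {M1, M3, M4, M5}, {M2}

Characteristic polynomials: χ_{M1} = x^3, χ_{M2} = x^3, χ_{M3} = x^3, χ_{M4} = x^3, χ_{M5} = x^3.

{M1, M3, M4, M5}: invariant factors x, x^2.

{M2}: invariant factors x, x, x.

Matrices are similar if and only if their invariant-factor lists agree; the partition into similarity classes is {M1, M3, M4, M5}, {M2}.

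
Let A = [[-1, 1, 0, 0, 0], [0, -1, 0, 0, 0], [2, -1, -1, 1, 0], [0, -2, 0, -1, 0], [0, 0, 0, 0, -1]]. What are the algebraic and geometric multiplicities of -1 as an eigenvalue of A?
The characteristic polynomial is (x + 1)^5, so the factor x + 1 appears with exponent 5: the algebraic multiplicity is 5.

rank(A + I) = 2, so the eigenspace has dimension 5 - 2 = 3: the geometric multiplicity is 3.

Since 3 < 5, A is not diagonalizable.

algebraic multiplicity 5, geometric multiplicity 3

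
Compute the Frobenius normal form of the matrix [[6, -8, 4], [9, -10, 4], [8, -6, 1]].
The invariant factors of A (the non-unit diagonal entries of the Smith normal form of xI - A over ℚ[x]) are (x - 1)(x + 2)^2, each dividing the next. The characteristic polynomial is their product, (x - 1)(x + 2)^2.

The rational canonical form is the block-diagonal matrix of companion matrices C(f_i):
R = [[0, 0, 4], [1, 0, 0], [0, 1, -3]].

R = [[0, 0, 4], [1, 0, 0], [0, 1, -3]]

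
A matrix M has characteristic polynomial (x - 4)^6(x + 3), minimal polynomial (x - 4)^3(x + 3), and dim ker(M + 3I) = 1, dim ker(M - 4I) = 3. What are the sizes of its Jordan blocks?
λ = -3: algebraic multiplicity 1 (exponent in χ_M), largest block size 1 (exponent in m_M), 1 block (geometric multiplicity). This forces block sizes [1].
λ = 4: algebraic multiplicity 6 (exponent in χ_M), largest block size 3 (exponent in m_M), 3 blocks (geometric multiplicity). These force block sizes [3, 2, 1].

Jordan blocks: (-3, 1), (4, 3), (4, 2), (4, 1)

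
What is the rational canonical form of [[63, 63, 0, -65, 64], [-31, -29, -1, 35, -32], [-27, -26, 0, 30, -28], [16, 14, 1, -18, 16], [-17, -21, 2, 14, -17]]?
The invariant factors of A (the non-unit diagonal entries of the Smith normal form of xI - A over ℚ[x]) are (x - 3)(x^2 + 2x - 4)^2, each dividing the next. The characteristic polynomial is their product, (x - 3)(x^2 + 2x - 4)^2.

The rational canonical form is the block-diagonal matrix of companion matrices C(f_i):
R = [[0, 0, 0, 0, 48], [1, 0, 0, 0, -64], [0, 1, 0, 0, 4], [0, 0, 1, 0, 16], [0, 0, 0, 1, -1]].

Note the characteristic polynomial does not split into linear factors over ℚ, so A has no Jordan form over ℚ; the rational canonical form exists over any field.

R = [[0, 0, 0, 0, 48], [1, 0, 0, 0, -64], [0, 1, 0, 0, 4], [0, 0, 1, 0, 16], [0, 0, 0, 1, -1]]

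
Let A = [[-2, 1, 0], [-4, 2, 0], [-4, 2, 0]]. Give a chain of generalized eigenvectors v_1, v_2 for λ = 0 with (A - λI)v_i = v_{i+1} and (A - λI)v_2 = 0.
v_1 = [[0, 1, 0]]^T, v_2 = [[1, 2, 2]]^T

We seek v_1 ∈ ker(A^2) \ ker(A), then set v_{i+1} = A v_i.

One such chain is v_1 = [[0, 1, 0]]^T, v_2 = [[1, 2, 2]]^T. Check: A v_2 = [[0, 0, 0]]^T = 0.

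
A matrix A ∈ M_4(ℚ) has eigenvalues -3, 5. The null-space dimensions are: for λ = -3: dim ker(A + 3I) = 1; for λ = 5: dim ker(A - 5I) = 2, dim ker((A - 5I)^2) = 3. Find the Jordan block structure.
Jordan blocks: (-3, 1), (5, 2), (5, 1)

λ = -3: successive nullity increments [1] count blocks of size ≥ k; block sizes are [1].
λ = 5: successive nullity increments [2, 1] count blocks of size ≥ k; block sizes are [2, 1].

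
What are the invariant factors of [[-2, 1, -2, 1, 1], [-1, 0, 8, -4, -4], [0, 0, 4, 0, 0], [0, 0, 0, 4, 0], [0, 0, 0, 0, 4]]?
The Jordan structure of A has elementary divisors (x + 1)^2, (x - 4), (x - 4), (x - 4). Arranging the block sizes at each eigenvalue in decreasing order and taking row products gives the invariant factors.

Invariant factors (smallest first, each dividing the next): x - 4, x - 4, (x - 4)(x + 1)^2.

Check: the last factor (x - 4)(x + 1)^2 is the minimal polynomial, and the product (x - 4)^3(x + 1)^2 is the characteristic polynomial.

x - 4, x - 4, (x - 4)(x + 1)^2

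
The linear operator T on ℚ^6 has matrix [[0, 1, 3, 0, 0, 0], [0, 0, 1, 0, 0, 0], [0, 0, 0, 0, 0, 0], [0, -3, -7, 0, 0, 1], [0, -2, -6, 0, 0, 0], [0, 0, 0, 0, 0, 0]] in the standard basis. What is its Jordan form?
J = [[0, 1, 0, 0, 0, 0], [0, 0, 1, 0, 0, 0], [0, 0, 0, 0, 0, 0], [0, 0, 0, 0, 1, 0], [0, 0, 0, 0, 0, 0], [0, 0, 0, 0, 0, 0]]

The characteristic polynomial is det(xI - A) = x^6, so the eigenvalues are 0 (algebraic multiplicity 6).

For λ = 0: rank(A) = 3, rank(A^2) = 1, rank(A^3) = 0. The eigenspace has dimension 6 - 3 = 3, so there are 3 Jordan blocks; the rank sequence gives block sizes [3, 2, 1].

Assembling the blocks gives the Jordan form J above.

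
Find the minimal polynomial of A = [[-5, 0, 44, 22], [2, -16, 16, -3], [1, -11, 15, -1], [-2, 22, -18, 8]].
The characteristic polynomial factors as (x - 6)^2(x + 5)^2. The minimal polynomial is ∏(x - λ)^{k_λ} where k_λ is the size of the largest Jordan block at λ.

For λ = -5: rank(A + 5I) = 3, and the largest Jordan block has size 2 (the smallest k with rank((A + 5I)^k) = rank((A + 5I)^(k+1))).
For λ = 6: rank(A - 6I) = 3, and the largest Jordan block has size 2 (the smallest k with rank((A - 6I)^k) = rank((A - 6I)^(k+1))).

So m_A(x) = (x - 6)^2(x + 5)^2.

m_A(x) = (x - 6)^2(x + 5)^2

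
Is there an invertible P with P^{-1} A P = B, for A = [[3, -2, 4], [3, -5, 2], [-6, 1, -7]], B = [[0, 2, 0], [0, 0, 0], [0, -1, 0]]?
No.

trace(A) = -9 but trace(B) = 0. The trace is a similarity invariant, so A and B are not similar.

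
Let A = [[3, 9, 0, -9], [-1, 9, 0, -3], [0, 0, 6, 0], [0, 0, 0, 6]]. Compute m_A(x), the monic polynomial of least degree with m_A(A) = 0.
m_A(x) = (x - 6)^2

The characteristic polynomial factors as (x - 6)^4. The minimal polynomial is ∏(x - λ)^{k_λ} where k_λ is the size of the largest Jordan block at λ.

For λ = 6: rank(A - 6I) = 1, and the largest Jordan block has size 2 (the smallest k with rank((A - 6I)^k) = rank((A - 6I)^(k+1))).

So m_A(x) = (x - 6)^2.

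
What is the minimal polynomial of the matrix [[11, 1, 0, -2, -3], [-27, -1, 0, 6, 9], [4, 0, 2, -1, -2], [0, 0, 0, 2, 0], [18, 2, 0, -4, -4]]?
m_A(x) = (x - 2)^2

The characteristic polynomial factors as (x - 2)^5. The minimal polynomial is ∏(x - λ)^{k_λ} where k_λ is the size of the largest Jordan block at λ.

For λ = 2: rank(A - 2I) = 2, and the largest Jordan block has size 2 (the smallest k with rank((A - 2I)^k) = rank((A - 2I)^(k+1))).

So m_A(x) = (x - 2)^2.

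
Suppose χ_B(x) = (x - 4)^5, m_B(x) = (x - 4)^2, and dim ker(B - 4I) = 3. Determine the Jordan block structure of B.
λ = 4: algebraic multiplicity 5 (exponent in χ_B), largest block size 2 (exponent in m_B), 3 blocks (geometric multiplicity). These force block sizes [2, 2, 1].

Jordan blocks: (4, 2), (4, 2), (4, 1)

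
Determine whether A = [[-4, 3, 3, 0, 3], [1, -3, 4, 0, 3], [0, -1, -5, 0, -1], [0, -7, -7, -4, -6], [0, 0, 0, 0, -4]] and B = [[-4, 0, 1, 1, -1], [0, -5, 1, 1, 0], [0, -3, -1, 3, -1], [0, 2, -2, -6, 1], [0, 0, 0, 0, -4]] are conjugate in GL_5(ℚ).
Two matrices over a field are similar if and only if they have the same invariant factors.

Both A and B have characteristic polynomial (x + 4)^5 and minimal polynomial (x + 4)^3. Computing further, both have invariant factors (x + 4)^2, (x + 4)^3. Hence A and B are similar.

Yes.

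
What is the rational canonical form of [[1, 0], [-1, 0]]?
The invariant factors of A (the non-unit diagonal entries of the Smith normal form of xI - A over ℚ[x]) are x(x - 1), each dividing the next. The characteristic polynomial is their product, x(x - 1).

The rational canonical form is the block-diagonal matrix of companion matrices C(f_i):
R = [[0, 0], [1, 1]].

R = [[0, 0], [1, 1]]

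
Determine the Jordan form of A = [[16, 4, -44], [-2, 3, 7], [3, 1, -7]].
The characteristic polynomial is det(xI - A) = (x - 4)^3, so the eigenvalues are 4 (algebraic multiplicity 3).

For λ = 4: rank(A - 4I) = 2, rank((A - 4I)^2) = 1, rank((A - 4I)^3) = 0. The eigenspace has dimension 3 - 2 = 1, so there is 1 Jordan block; the rank sequence gives block sizes [3].

Assembling the blocks gives the Jordan form J above.

J = [[4, 1, 0], [0, 4, 1], [0, 0, 4]]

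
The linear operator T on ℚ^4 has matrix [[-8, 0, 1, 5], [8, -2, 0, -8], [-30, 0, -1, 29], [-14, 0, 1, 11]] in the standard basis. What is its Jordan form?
J = [[-2, 1, 0, 0], [0, -2, 0, 0], [0, 0, -2, 0], [0, 0, 0, 6]]

The characteristic polynomial is det(xI - A) = (x - 6)(x + 2)^3, so the eigenvalues are -2 (algebraic multiplicity 3), 6 (algebraic multiplicity 1).

For λ = -2: rank(A + 2I) = 2, rank((A + 2I)^2) = 1. The eigenspace has dimension 4 - 2 = 2, so there are 2 Jordan blocks; the rank sequence gives block sizes [2, 1].

For λ = 6: algebraic multiplicity 1 gives one 1×1 block.

Assembling the blocks gives the Jordan form J above.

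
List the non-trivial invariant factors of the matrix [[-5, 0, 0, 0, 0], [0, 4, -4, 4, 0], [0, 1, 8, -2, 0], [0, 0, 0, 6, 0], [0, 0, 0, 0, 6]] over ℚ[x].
x - 6, x - 6, (x - 6)^2(x + 5)

The Jordan structure of A has elementary divisors (x + 5), (x - 6)^2, (x - 6), (x - 6). Arranging the block sizes at each eigenvalue in decreasing order and taking row products gives the invariant factors.

Invariant factors (smallest first, each dividing the next): x - 6, x - 6, (x - 6)^2(x + 5).

Check: the last factor (x - 6)^2(x + 5) is the minimal polynomial, and the product (x - 6)^4(x + 5) is the characteristic polynomial.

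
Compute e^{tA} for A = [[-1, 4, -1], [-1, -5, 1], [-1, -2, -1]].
e^{tA} = [[((3 - t)*e^{t} - 2)*e^{-3*t}, 2*((3 - t)*e^{t} - 3)*e^{-3*t}, ((t - 2)*e^{t} + 2)*e^{-3*t}], [(1 - e^{t})*e^{-3*t}, (3 - 2*e^{t})*e^{-3*t}, (e^{t} - 1)*e^{-3*t}], [-t*e^{-2*t}, -2*t*e^{-2*t}, (t + 1)*e^{-2*t}]]

A has Jordan form J = [[-3, 0, 0], [0, -2, 1], [0, 0, -2]] with A = PJP^{-1}, so e^{tA} = P e^{tJ} P^{-1}.

For a Jordan block J_k(λ), e^{tJ_k(λ)} = e^{λt} · (I + tN + t^2 N^2/2! + ... + t^{k-1} N^{k-1}/(k-1)!) where N is the nilpotent superdiagonal part.

Assembling the blocks and conjugating back gives the entries of e^{tA} as shown above.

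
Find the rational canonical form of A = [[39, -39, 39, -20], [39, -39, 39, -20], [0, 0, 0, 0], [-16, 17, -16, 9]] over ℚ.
The invariant factors of A (the non-unit diagonal entries of the Smith normal form of xI - A over ℚ[x]) are x, x(x - 5)(x - 4), each dividing the next. The characteristic polynomial is their product, x^2(x - 5)(x - 4).

The rational canonical form is the block-diagonal matrix of companion matrices C(f_i):
R = [[0, 0, 0, 0], [0, 0, 0, 0], [0, 1, 0, -20], [0, 0, 1, 9]].

R = [[0, 0, 0, 0], [0, 0, 0, 0], [0, 1, 0, -20], [0, 0, 1, 9]]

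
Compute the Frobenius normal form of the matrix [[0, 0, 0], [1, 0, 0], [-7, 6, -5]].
The invariant factors of A (the non-unit diagonal entries of the Smith normal form of xI - A over ℚ[x]) are x^2(x + 5), each dividing the next. The characteristic polynomial is their product, x^2(x + 5).

The rational canonical form is the block-diagonal matrix of companion matrices C(f_i):
R = [[0, 0, 0], [1, 0, 0], [0, 1, -5]].

R = [[0, 0, 0], [1, 0, 0], [0, 1, -5]]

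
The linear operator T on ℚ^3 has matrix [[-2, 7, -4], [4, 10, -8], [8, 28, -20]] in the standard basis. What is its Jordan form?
J = [[-4, 1, 0], [0, -4, 0], [0, 0, -4]]

The characteristic polynomial is det(xI - A) = (x + 4)^3, so the eigenvalues are -4 (algebraic multiplicity 3).

For λ = -4: rank(A + 4I) = 1, rank((A + 4I)^2) = 0. The eigenspace has dimension 3 - 1 = 2, so there are 2 Jordan blocks; the rank sequence gives block sizes [2, 1].

Assembling the blocks gives the Jordan form J above.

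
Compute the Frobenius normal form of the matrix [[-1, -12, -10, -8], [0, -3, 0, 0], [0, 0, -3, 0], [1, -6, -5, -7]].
The invariant factors of A (the non-unit diagonal entries of the Smith normal form of xI - A over ℚ[x]) are x + 3, x + 3, (x + 3)(x + 5), each dividing the next. The characteristic polynomial is their product, (x + 3)^3(x + 5).

The rational canonical form is the block-diagonal matrix of companion matrices C(f_i):
R = [[-3, 0, 0, 0], [0, -3, 0, 0], [0, 0, 0, -15], [0, 0, 1, -8]].

R = [[-3, 0, 0, 0], [0, -3, 0, 0], [0, 0, 0, -15], [0, 0, 1, -8]]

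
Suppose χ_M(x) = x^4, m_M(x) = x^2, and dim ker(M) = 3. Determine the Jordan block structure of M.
Jordan blocks: (0, 2), (0, 1), (0, 1)

λ = 0: algebraic multiplicity 4 (exponent in χ_M), largest block size 2 (exponent in m_M), 3 blocks (geometric multiplicity). These force block sizes [2, 1, 1].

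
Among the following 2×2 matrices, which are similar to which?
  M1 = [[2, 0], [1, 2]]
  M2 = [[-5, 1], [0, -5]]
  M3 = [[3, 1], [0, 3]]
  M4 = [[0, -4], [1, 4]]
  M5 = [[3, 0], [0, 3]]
4 classes: {M1, M4}, {M2}, {M3}, {M5}

Characteristic polynomials: χ_{M1} = (x - 2)^2, χ_{M2} = (x + 5)^2, χ_{M3} = (x - 3)^2, χ_{M4} = (x - 2)^2, χ_{M5} = (x - 3)^2.

{M1, M4}: invariant factors (x - 2)^2.

{M2}: invariant factors (x + 5)^2.

{M3}: invariant factors (x - 3)^2.

{M5}: invariant factors x - 3, x - 3.

Matrices are similar if and only if their invariant-factor lists agree; the partition into similarity classes is {M1, M4}, {M2}, {M3}, {M5}.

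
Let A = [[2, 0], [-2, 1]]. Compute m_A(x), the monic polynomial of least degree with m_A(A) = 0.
The characteristic polynomial factors as (x - 2)(x - 1). The minimal polynomial is ∏(x - λ)^{k_λ} where k_λ is the size of the largest Jordan block at λ.

For λ = 1: rank(A - I) = 1, and the largest Jordan block has size 1 (the smallest k with rank((A - I)^k) = rank((A - I)^(k+1))).
For λ = 2: rank(A - 2I) = 1, and the largest Jordan block has size 1 (the smallest k with rank((A - 2I)^k) = rank((A - 2I)^(k+1))).

So m_A(x) = (x - 2)(x - 1).

m_A(x) = (x - 2)(x - 1)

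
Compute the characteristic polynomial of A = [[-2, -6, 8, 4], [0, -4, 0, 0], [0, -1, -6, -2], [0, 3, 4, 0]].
χ_A(x) = (x + 2)^2(x + 4)^2

xI - A = [[x + 2, 6, -8, -4], [0, x + 4, 0, 0], [0, 1, x + 6, 2], [0, -3, -4, x]].

Expanding det(xI - A) along the first row:
det(xI - A) = + (x + 2)·det([[x + 4, 0, 0], [1, x + 6, 2], [-3, -4, x]]) - (6)·det([[0, 0, 0], [0, x + 6, 2], [0, -4, x]]) + (-8)·det([[0, x + 4, 0], [0, 1, 2], [0, -3, x]]) - (-4)·det([[0, x + 4, 0], [0, 1, x + 6], [0, -3, -4]]).

Evaluating gives χ_A(x) = x^4 + 12x^3 + 52x^2 + 96x + 64 = (x + 2)^2(x + 4)^2.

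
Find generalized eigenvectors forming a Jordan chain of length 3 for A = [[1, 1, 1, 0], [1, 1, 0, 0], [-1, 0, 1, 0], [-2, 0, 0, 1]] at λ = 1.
v_1 = [[0, 1, 0, 0]]^T, v_2 = [[1, 0, 0, 0]]^T, v_3 = [[0, 1, -1, -2]]^T

We seek v_1 ∈ ker((A - I)^3) \ ker((A - I)^2), then set v_{i+1} = (A - I) v_i.

One such chain is v_1 = [[0, 1, 0, 0]]^T, v_2 = [[1, 0, 0, 0]]^T, v_3 = [[0, 1, -1, -2]]^T. Check: (A - I) v_3 = [[0, 0, 0, 0]]^T = 0.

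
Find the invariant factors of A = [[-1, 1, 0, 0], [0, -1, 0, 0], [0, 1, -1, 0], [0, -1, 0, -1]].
The Jordan structure of A has elementary divisors (x + 1)^2, (x + 1), (x + 1). Arranging the block sizes at each eigenvalue in decreasing order and taking row products gives the invariant factors.

Invariant factors (smallest first, each dividing the next): x + 1, x + 1, (x + 1)^2.

Check: the last factor (x + 1)^2 is the minimal polynomial, and the product (x + 1)^4 is the characteristic polynomial.

x + 1, x + 1, (x + 1)^2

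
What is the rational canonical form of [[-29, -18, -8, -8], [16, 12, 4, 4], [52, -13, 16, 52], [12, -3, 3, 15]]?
The invariant factors of A (the non-unit diagonal entries of the Smith normal form of xI - A over ℚ[x]) are x - 3, (x - 4)^2(x - 3), each dividing the next. The characteristic polynomial is their product, (x - 4)^2(x - 3)^2.

The rational canonical form is the block-diagonal matrix of companion matrices C(f_i):
R = [[3, 0, 0, 0], [0, 0, 0, 48], [0, 1, 0, -40], [0, 0, 1, 11]].

R = [[3, 0, 0, 0], [0, 0, 0, 48], [0, 1, 0, -40], [0, 0, 1, 11]]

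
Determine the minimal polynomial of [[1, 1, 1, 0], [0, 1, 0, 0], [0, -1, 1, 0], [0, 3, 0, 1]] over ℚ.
The characteristic polynomial factors as (x - 1)^4. The minimal polynomial is ∏(x - λ)^{k_λ} where k_λ is the size of the largest Jordan block at λ.

For λ = 1: rank(A - I) = 2, and the largest Jordan block has size 3 (the smallest k with rank((A - I)^k) = rank((A - I)^(k+1))).

So m_A(x) = (x - 1)^3.

m_A(x) = (x - 1)^3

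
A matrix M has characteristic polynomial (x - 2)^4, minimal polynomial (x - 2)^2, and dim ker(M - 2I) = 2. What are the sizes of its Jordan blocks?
Jordan blocks: (2, 2), (2, 2)

λ = 2: algebraic multiplicity 4 (exponent in χ_M), largest block size 2 (exponent in m_M), 2 blocks (geometric multiplicity). These force block sizes [2, 2].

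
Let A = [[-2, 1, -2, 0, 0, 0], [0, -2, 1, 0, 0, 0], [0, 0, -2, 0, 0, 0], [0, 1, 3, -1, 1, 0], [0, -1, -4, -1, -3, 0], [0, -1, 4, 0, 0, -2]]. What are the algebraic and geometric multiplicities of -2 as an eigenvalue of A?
The characteristic polynomial is (x + 2)^6, so the factor x + 2 appears with exponent 6: the algebraic multiplicity is 6.

rank(A + 2I) = 3, so the eigenspace has dimension 6 - 3 = 3: the geometric multiplicity is 3.

Since 3 < 6, A is not diagonalizable.

algebraic multiplicity 6, geometric multiplicity 3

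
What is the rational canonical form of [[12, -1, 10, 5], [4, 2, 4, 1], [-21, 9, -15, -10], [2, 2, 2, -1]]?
R = [[0, 0, 0, 8], [1, 0, 0, 2], [0, 1, 0, -1], [0, 0, 1, -2]]

The invariant factors of A (the non-unit diagonal entries of the Smith normal form of xI - A over ℚ[x]) are (x + 2)(x^3 + x - 4), each dividing the next. The characteristic polynomial is their product, (x + 2)(x^3 + x - 4).

The rational canonical form is the block-diagonal matrix of companion matrices C(f_i):
R = [[0, 0, 0, 8], [1, 0, 0, 2], [0, 1, 0, -1], [0, 0, 1, -2]].

Note the characteristic polynomial does not split into linear factors over ℚ, so A has no Jordan form over ℚ; the rational canonical form exists over any field.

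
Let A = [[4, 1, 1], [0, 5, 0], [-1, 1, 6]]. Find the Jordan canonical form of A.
The characteristic polynomial is det(xI - A) = (x - 5)^3, so the eigenvalues are 5 (algebraic multiplicity 3).

For λ = 5: rank(A - 5I) = 1, rank((A - 5I)^2) = 0. The eigenspace has dimension 3 - 1 = 2, so there are 2 Jordan blocks; the rank sequence gives block sizes [2, 1].

Assembling the blocks gives the Jordan form J above.

J = [[5, 1, 0], [0, 5, 0], [0, 0, 5]]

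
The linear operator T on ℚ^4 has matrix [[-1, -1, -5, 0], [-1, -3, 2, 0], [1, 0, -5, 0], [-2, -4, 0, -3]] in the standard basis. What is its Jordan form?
J = [[-3, 1, 0, 0], [0, -3, 1, 0], [0, 0, -3, 0], [0, 0, 0, -3]]

The characteristic polynomial is det(xI - A) = (x + 3)^4, so the eigenvalues are -3 (algebraic multiplicity 4).

For λ = -3: rank(A + 3I) = 2, rank((A + 3I)^2) = 1, rank((A + 3I)^3) = 0. The eigenspace has dimension 4 - 2 = 2, so there are 2 Jordan blocks; the rank sequence gives block sizes [3, 1].

Assembling the blocks gives the Jordan form J above.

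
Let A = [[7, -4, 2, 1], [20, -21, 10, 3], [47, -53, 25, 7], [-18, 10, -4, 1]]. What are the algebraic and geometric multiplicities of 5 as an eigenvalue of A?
The characteristic polynomial is (x - 5)^2(x - 1)^2, so the factor x - 5 appears with exponent 2: the algebraic multiplicity is 2.

rank(A - 5I) = 3, so the eigenspace has dimension 4 - 3 = 1: the geometric multiplicity is 1.

Since 1 < 2, A is not diagonalizable.

algebraic multiplicity 2, geometric multiplicity 1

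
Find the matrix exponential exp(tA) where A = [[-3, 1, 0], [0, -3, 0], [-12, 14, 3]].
A has Jordan form J = [[-3, 1, 0], [0, -3, 0], [0, 0, 3]] with A = PJP^{-1}, so e^{tA} = P e^{tJ} P^{-1}.

For a Jordan block J_k(λ), e^{tJ_k(λ)} = e^{λt} · (I + tN + t^2 N^2/2! + ... + t^{k-1} N^{k-1}/(k-1)!) where N is the nilpotent superdiagonal part.

Assembling the blocks and conjugating back gives the entries of e^{tA} as shown above.

e^{tA} = [[e^{-3*t}, t*e^{-3*t}, 0], [0, e^{-3*t}, 0], [-4*sinh(3*t), 2*(t + e^{6*t} - 1)*e^{-3*t}, e^{3*t}]]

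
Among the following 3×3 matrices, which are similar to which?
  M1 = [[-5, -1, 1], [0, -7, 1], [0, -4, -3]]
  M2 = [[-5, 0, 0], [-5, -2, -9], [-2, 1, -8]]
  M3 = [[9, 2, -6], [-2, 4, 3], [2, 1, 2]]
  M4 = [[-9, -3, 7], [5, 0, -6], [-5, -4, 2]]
3 classes: {M1, M2}, {M3}, {M4}

Characteristic polynomials: χ_{M1} = (x + 5)^3, χ_{M2} = (x + 5)^3, χ_{M3} = (x - 5)^3, χ_{M4} = (x - 1)(x + 4)^2.

{M1, M2}: invariant factors (x + 5)^3.

{M3}: invariant factors x - 5, (x - 5)^2.

{M4}: invariant factors (x - 1)(x + 4)^2.

Matrices are similar if and only if their invariant-factor lists agree; the partition into similarity classes is {M1, M2}, {M3}, {M4}.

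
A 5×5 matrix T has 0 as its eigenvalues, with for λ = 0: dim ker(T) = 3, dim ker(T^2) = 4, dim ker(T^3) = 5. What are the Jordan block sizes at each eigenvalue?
Jordan blocks: (0, 3), (0, 1), (0, 1)

λ = 0: successive nullity increments [3, 1, 1] count blocks of size ≥ k; block sizes are [3, 1, 1].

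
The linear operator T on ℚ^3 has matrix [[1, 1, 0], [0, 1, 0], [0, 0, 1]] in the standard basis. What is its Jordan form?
J = [[1, 1, 0], [0, 1, 0], [0, 0, 1]]

The characteristic polynomial is det(xI - A) = (x - 1)^3, so the eigenvalues are 1 (algebraic multiplicity 3).

For λ = 1: rank(A - I) = 1, rank((A - I)^2) = 0. The eigenspace has dimension 3 - 1 = 2, so there are 2 Jordan blocks; the rank sequence gives block sizes [2, 1].

Assembling the blocks gives the Jordan form J above.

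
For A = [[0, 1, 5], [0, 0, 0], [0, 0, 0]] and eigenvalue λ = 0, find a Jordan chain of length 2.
v_1 = [[-2, -4, 1]]^T, v_2 = [[1, 0, 0]]^T

We seek v_1 ∈ ker(A^2) \ ker(A), then set v_{i+1} = A v_i.

One such chain is v_1 = [[-2, -4, 1]]^T, v_2 = [[1, 0, 0]]^T. Check: A v_2 = [[0, 0, 0]]^T = 0.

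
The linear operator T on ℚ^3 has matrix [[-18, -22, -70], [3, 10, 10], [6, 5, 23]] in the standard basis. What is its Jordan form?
J = [[3, 0, 0], [0, 6, 1], [0, 0, 6]]

The characteristic polynomial is det(xI - A) = (x - 6)^2(x - 3), so the eigenvalues are 3 (algebraic multiplicity 1), 6 (algebraic multiplicity 2).

For λ = 3: algebraic multiplicity 1 gives one 1×1 block.

For λ = 6: rank(A - 6I) = 2, rank((A - 6I)^2) = 1. The eigenspace has dimension 3 - 2 = 1, so there is 1 Jordan block; the rank sequence gives block sizes [2].

Assembling the blocks gives the Jordan form J above.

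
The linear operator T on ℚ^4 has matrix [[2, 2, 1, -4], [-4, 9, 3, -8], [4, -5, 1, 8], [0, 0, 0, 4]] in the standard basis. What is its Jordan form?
The characteristic polynomial is det(xI - A) = (x - 4)^4, so the eigenvalues are 4 (algebraic multiplicity 4).

For λ = 4: rank(A - 4I) = 2, rank((A - 4I)^2) = 1, rank((A - 4I)^3) = 0. The eigenspace has dimension 4 - 2 = 2, so there are 2 Jordan blocks; the rank sequence gives block sizes [3, 1].

Assembling the blocks gives the Jordan form J above.

J = [[4, 1, 0, 0], [0, 4, 1, 0], [0, 0, 4, 0], [0, 0, 0, 4]]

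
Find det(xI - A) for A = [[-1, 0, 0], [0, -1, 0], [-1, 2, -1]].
xI - A = [[x + 1, 0, 0], [0, x + 1, 0], [1, -2, x + 1]].

Expanding det(xI - A) along the first row:
det(xI - A) = + (x + 1)·det([[x + 1, 0], [-2, x + 1]]) - (0)·det([[0, 0], [1, x + 1]]) + (0)·det([[0, x + 1], [1, -2]]).

Evaluating gives χ_A(x) = x^3 + 3x^2 + 3x + 1 = (x + 1)^3.

χ_A(x) = (x + 1)^3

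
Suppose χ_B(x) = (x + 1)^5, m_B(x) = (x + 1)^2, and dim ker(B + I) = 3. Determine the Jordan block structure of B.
λ = -1: algebraic multiplicity 5 (exponent in χ_B), largest block size 2 (exponent in m_B), 3 blocks (geometric multiplicity). These force block sizes [2, 2, 1].

Jordan blocks: (-1, 2), (-1, 2), (-1, 1)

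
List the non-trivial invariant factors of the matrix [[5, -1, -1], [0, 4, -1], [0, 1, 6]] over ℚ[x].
The Jordan structure of A has elementary divisors (x - 5)^2, (x - 5). Arranging the block sizes at each eigenvalue in decreasing order and taking row products gives the invariant factors.

Invariant factors (smallest first, each dividing the next): x - 5, (x - 5)^2.

Check: the last factor (x - 5)^2 is the minimal polynomial, and the product (x - 5)^3 is the characteristic polynomial.

x - 5, (x - 5)^2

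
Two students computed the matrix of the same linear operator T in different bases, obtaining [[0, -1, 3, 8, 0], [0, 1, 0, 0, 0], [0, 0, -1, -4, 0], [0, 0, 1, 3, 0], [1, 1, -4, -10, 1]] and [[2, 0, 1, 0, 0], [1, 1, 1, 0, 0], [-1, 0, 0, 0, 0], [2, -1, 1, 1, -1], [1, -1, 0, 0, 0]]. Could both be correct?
Two matrices over a field are similar if and only if they have the same invariant factors.

Both A and B have characteristic polynomial x(x - 1)^4 and minimal polynomial x(x - 1)^2. Computing further, both have invariant factors x - 1, x - 1, x(x - 1)^2. Hence A and B are similar.

Yes.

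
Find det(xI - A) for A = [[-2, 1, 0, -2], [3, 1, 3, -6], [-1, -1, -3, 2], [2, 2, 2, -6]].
xI - A = [[x + 2, -1, 0, 2], [-3, x - 1, -3, 6], [1, 1, x + 3, -2], [-2, -2, -2, x + 6]].

Expanding det(xI - A) along the first row:
det(xI - A) = + (x + 2)·det([[x - 1, -3, 6], [1, x + 3, -2], [-2, -2, x + 6]]) - (-1)·det([[-3, -3, 6], [1, x + 3, -2], [-2, -2, x + 6]]) + (0)·det([[-3, x - 1, 6], [1, 1, -2], [-2, -2, x + 6]]) - (2)·det([[-3, x - 1, -3], [1, 1, x + 3], [-2, -2, -2]]).

Evaluating gives χ_A(x) = x^4 + 10x^3 + 37x^2 + 60x + 36 = (x + 2)^2(x + 3)^2.

χ_A(x) = (x + 2)^2(x + 3)^2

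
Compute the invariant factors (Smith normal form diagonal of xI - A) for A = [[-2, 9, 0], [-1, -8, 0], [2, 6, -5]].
The Jordan structure of A has elementary divisors (x + 5)^2, (x + 5). Arranging the block sizes at each eigenvalue in decreasing order and taking row products gives the invariant factors.

Invariant factors (smallest first, each dividing the next): x + 5, (x + 5)^2.

Check: the last factor (x + 5)^2 is the minimal polynomial, and the product (x + 5)^3 is the characteristic polynomial.

x + 5, (x + 5)^2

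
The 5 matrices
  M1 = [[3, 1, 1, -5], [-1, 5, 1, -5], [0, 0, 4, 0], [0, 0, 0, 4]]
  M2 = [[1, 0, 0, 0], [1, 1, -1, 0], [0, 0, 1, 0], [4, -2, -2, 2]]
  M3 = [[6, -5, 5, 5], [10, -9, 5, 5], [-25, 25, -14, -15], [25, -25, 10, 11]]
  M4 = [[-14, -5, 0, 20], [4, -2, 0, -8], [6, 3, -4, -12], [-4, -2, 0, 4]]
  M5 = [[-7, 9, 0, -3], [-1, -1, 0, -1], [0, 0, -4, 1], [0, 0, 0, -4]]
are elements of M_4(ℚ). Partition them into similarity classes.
5 classes: {M1}, {M2}, {M3}, {M4}, {M5}

Characteristic polynomials: χ_{M1} = (x - 4)^4, χ_{M2} = (x - 2)(x - 1)^3, χ_{M3} = (x - 1)^2(x + 4)^2, χ_{M4} = (x + 4)^4, χ_{M5} = (x + 4)^4.

{M1}: invariant factors x - 4, x - 4, (x - 4)^2.

{M2}: invariant factors x - 1, (x - 2)(x - 1)^2.

{M3}: invariant factors (x - 1)(x + 4), (x - 1)(x + 4).

{M4}: invariant factors x + 4, x + 4, (x + 4)^2.

{M5}: invariant factors (x + 4)^2, (x + 4)^2.

Matrices are similar if and only if their invariant-factor lists agree; the partition into similarity classes is {M1}, {M2}, {M3}, {M4}, {M5}.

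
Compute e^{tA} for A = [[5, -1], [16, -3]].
A has Jordan form J = [[1, 1], [0, 1]] with A = PJP^{-1}, so e^{tA} = P e^{tJ} P^{-1}.

For a Jordan block J_k(λ), e^{tJ_k(λ)} = e^{λt} · (I + tN + t^2 N^2/2! + ... + t^{k-1} N^{k-1}/(k-1)!) where N is the nilpotent superdiagonal part.

Assembling the blocks and conjugating back gives the entries of e^{tA} as shown above.

e^{tA} = [[(4*t + 1)*e^{t}, -t*e^{t}], [16*t*e^{t}, (1 - 4*t)*e^{t}]]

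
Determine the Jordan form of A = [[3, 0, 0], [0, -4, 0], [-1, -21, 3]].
J = [[-4, 0, 0], [0, 3, 1], [0, 0, 3]]

The characteristic polynomial is det(xI - A) = (x - 3)^2(x + 4), so the eigenvalues are -4 (algebraic multiplicity 1), 3 (algebraic multiplicity 2).

For λ = -4: algebraic multiplicity 1 gives one 1×1 block.

For λ = 3: rank(A - 3I) = 2, rank((A - 3I)^2) = 1. The eigenspace has dimension 3 - 2 = 1, so there is 1 Jordan block; the rank sequence gives block sizes [2].

Assembling the blocks gives the Jordan form J above.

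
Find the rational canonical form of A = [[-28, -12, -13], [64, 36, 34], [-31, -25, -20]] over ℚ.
The invariant factors of A (the non-unit diagonal entries of the Smith normal form of xI - A over ℚ[x]) are (x + 3)(x + 4)(x + 5), each dividing the next. The characteristic polynomial is their product, (x + 3)(x + 4)(x + 5).

The rational canonical form is the block-diagonal matrix of companion matrices C(f_i):
R = [[0, 0, -60], [1, 0, -47], [0, 1, -12]].

R = [[0, 0, -60], [1, 0, -47], [0, 1, -12]]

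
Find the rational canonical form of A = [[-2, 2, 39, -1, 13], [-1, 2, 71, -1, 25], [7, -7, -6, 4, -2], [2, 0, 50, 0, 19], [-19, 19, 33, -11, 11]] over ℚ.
R = [[0, 0, 0, 0, 18], [1, 0, 0, 0, -9], [0, 1, 0, 0, -2], [0, 0, 1, 0, -5], [0, 0, 0, 1, 5]]

The invariant factors of A (the non-unit diagonal entries of the Smith normal form of xI - A over ℚ[x]) are (x - 3)(x - 2)(x^3 - x - 3), each dividing the next. The characteristic polynomial is their product, (x - 3)(x - 2)(x^3 - x - 3).

The rational canonical form is the block-diagonal matrix of companion matrices C(f_i):
R = [[0, 0, 0, 0, 18], [1, 0, 0, 0, -9], [0, 1, 0, 0, -2], [0, 0, 1, 0, -5], [0, 0, 0, 1, 5]].

Note the characteristic polynomial does not split into linear factors over ℚ, so A has no Jordan form over ℚ; the rational canonical form exists over any field.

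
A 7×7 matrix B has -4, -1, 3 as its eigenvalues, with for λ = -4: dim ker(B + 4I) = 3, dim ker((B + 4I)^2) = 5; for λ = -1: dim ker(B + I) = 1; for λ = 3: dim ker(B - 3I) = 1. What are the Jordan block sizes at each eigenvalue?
λ = -4: successive nullity increments [3, 2] count blocks of size ≥ k; block sizes are [2, 2, 1].
λ = -1: successive nullity increments [1] count blocks of size ≥ k; block sizes are [1].
λ = 3: successive nullity increments [1] count blocks of size ≥ k; block sizes are [1].

Jordan blocks: (-4, 2), (-4, 2), (-4, 1), (-1, 1), (3, 1)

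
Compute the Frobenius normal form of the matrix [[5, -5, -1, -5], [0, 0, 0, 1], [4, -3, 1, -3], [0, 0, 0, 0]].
R = [[0, 0, 0, 0], [1, 0, 0, 0], [0, 1, 0, -9], [0, 0, 1, 6]]

The invariant factors of A (the non-unit diagonal entries of the Smith normal form of xI - A over ℚ[x]) are x^2(x - 3)^2, each dividing the next. The characteristic polynomial is their product, x^2(x - 3)^2.

The rational canonical form is the block-diagonal matrix of companion matrices C(f_i):
R = [[0, 0, 0, 0], [1, 0, 0, 0], [0, 1, 0, -9], [0, 0, 1, 6]].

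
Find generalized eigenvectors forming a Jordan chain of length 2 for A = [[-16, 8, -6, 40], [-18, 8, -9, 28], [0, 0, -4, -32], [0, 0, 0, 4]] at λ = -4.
v_1 = [[0, 1, 1, 0]]^T, v_2 = [[2, 3, 0, 0]]^T

We seek v_1 ∈ ker((A + 4I)^2) \ ker(A + 4I), then set v_{i+1} = (A + 4I) v_i.

One such chain is v_1 = [[0, 1, 1, 0]]^T, v_2 = [[2, 3, 0, 0]]^T. Check: (A + 4I) v_2 = [[0, 0, 0, 0]]^T = 0.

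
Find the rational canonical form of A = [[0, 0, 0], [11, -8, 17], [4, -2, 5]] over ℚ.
The invariant factors of A (the non-unit diagonal entries of the Smith normal form of xI - A over ℚ[x]) are x(x^2 + 3x - 6), each dividing the next. The characteristic polynomial is their product, x(x^2 + 3x - 6).

The rational canonical form is the block-diagonal matrix of companion matrices C(f_i):
R = [[0, 0, 0], [1, 0, 6], [0, 1, -3]].

Note the characteristic polynomial does not split into linear factors over ℚ, so A has no Jordan form over ℚ; the rational canonical form exists over any field.

R = [[0, 0, 0], [1, 0, 6], [0, 1, -3]]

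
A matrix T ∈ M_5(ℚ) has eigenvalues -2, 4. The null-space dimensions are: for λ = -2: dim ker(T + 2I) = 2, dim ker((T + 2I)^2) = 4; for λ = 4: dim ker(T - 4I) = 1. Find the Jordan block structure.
λ = -2: successive nullity increments [2, 2] count blocks of size ≥ k; block sizes are [2, 2].
λ = 4: successive nullity increments [1] count blocks of size ≥ k; block sizes are [1].

Jordan blocks: (-2, 2), (-2, 2), (4, 1)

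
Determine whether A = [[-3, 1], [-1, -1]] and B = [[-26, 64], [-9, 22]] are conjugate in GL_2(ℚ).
Two matrices over a field are similar if and only if they have the same invariant factors.

Both A and B have characteristic polynomial (x + 2)^2 and minimal polynomial (x + 2)^2. Computing further, both have invariant factors (x + 2)^2. Hence A and B are similar.

Yes.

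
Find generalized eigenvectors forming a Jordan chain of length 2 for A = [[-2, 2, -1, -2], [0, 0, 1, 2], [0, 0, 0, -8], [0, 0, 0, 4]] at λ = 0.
v_1 = [[0, 1, 1, 0]]^T, v_2 = [[1, 1, 0, 0]]^T

We seek v_1 ∈ ker(A^2) \ ker(A), then set v_{i+1} = A v_i.

One such chain is v_1 = [[0, 1, 1, 0]]^T, v_2 = [[1, 1, 0, 0]]^T. Check: A v_2 = [[0, 0, 0, 0]]^T = 0.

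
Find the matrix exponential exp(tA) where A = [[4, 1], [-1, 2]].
e^{tA} = [[(t + 1)*e^{3*t}, t*e^{3*t}], [-t*e^{3*t}, (1 - t)*e^{3*t}]]

A has Jordan form J = [[3, 1], [0, 3]] with A = PJP^{-1}, so e^{tA} = P e^{tJ} P^{-1}.

For a Jordan block J_k(λ), e^{tJ_k(λ)} = e^{λt} · (I + tN + t^2 N^2/2! + ... + t^{k-1} N^{k-1}/(k-1)!) where N is the nilpotent superdiagonal part.

Assembling the blocks and conjugating back gives the entries of e^{tA} as shown above.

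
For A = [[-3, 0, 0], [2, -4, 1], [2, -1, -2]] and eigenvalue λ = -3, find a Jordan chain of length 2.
v_1 = [[0, 0, 1]]^T, v_2 = [[0, 1, 1]]^T

We seek v_1 ∈ ker((A + 3I)^2) \ ker(A + 3I), then set v_{i+1} = (A + 3I) v_i.

One such chain is v_1 = [[0, 0, 1]]^T, v_2 = [[0, 1, 1]]^T. Check: (A + 3I) v_2 = [[0, 0, 0]]^T = 0.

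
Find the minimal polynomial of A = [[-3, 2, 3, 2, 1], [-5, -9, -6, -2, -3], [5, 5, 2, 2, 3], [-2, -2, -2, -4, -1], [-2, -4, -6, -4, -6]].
m_A(x) = (x + 4)^3

The characteristic polynomial factors as (x + 4)^5. The minimal polynomial is ∏(x - λ)^{k_λ} where k_λ is the size of the largest Jordan block at λ.

For λ = -4: rank(A + 4I) = 3, and the largest Jordan block has size 3 (the smallest k with rank((A + 4I)^k) = rank((A + 4I)^(k+1))).

So m_A(x) = (x + 4)^3.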